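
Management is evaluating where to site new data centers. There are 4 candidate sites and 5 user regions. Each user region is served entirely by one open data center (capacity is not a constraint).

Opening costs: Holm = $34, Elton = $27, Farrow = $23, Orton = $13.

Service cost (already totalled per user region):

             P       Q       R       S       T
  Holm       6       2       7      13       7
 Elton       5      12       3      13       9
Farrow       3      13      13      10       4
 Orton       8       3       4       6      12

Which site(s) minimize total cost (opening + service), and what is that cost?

For any fixed open set, each user region goes to its cheapest open site; total = fixed + service.
{Orton}: P→Orton 8, Q→Orton 3, R→Orton 4, S→Orton 6, T→Orton 12. Service 33; fixed 13; total 46.
{Farrow, Orton}: service 20 + fixed 36 = 56
{Elton, Orton}: P→Elton 5, Q→Orton 3, R→Elton 3, S→Orton 6, T→Elton 9. Service 26; fixed 40; total 66.
{Holm, Elton, Farrow, Orton}: service 18 + fixed 97 = 115
No other subset beats 46.

Open Orton only; minimum total cost 46.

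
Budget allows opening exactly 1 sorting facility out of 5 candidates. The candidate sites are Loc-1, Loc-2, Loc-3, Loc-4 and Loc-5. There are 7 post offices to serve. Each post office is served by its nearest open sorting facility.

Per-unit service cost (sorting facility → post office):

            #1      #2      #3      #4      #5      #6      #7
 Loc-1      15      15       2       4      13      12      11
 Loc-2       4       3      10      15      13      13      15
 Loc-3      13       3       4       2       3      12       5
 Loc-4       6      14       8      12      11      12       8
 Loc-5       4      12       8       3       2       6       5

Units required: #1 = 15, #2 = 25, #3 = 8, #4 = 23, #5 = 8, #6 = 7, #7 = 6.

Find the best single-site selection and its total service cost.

With exactly 1 open, each post office uses its cheapest among the chosen.
{Loc-3}: #1→Loc-3 13·15=195, #2→Loc-3 3·25=75, #3→Loc-3 4·8=32, #4→Loc-3 2·23=46, #5→Loc-3 3·8=24, #6→Loc-3 12·7=84, #7→Loc-3 5·6=30. Service cost 486.
{Loc-5}: service cost 581
{Loc-2}: service cost 845
Among all 5 size-1 choices, {Loc-3} is lowest.

Choose Loc-3 only; total service cost 486.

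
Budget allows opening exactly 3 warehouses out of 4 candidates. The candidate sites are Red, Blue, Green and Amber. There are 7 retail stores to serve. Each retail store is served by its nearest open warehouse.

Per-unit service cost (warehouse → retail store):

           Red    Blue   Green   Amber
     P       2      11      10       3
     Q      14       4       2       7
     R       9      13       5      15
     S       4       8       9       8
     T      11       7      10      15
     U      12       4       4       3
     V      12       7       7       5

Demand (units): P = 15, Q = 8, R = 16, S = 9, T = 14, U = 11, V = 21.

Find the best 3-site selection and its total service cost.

With exactly 3 open, each retail store uses its cheapest among the chosen.
{Red, Green, Amber}: P→Red 2·15=30, Q→Green 2·8=16, R→Green 5·16=80, S→Red 4·9=36, T→Green 10·14=140, U→Amber 3·11=33, V→Amber 5·21=105. Service cost 440.
{Blue, Green, Amber}: service cost 449
{Red, Blue, Green}: service cost 451
Among all 4 size-3 choices, {Red, Green, Amber} is lowest.

Choose Red, Green and Amber; total service cost 440.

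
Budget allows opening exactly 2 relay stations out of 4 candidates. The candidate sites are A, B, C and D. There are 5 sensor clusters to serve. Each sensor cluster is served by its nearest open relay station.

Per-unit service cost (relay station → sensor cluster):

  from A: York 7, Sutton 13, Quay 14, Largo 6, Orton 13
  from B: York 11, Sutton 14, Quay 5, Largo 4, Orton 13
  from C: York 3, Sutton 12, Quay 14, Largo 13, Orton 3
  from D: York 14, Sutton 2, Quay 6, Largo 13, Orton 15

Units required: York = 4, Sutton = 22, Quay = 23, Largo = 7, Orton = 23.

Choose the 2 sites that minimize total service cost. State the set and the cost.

With exactly 2 open, each sensor cluster uses its cheapest among the chosen.
{C, D}: York→C 3·4=12, Sutton→D 2·22=44, Quay→D 6·23=138, Largo→C 13·7=91, Orton→C 3·23=69. Service cost 354.
{B, C}: service cost 488
{B, D}: service cost 530
Among all 6 size-2 choices, {C, D} is lowest.

Choose C and D; total service cost 354.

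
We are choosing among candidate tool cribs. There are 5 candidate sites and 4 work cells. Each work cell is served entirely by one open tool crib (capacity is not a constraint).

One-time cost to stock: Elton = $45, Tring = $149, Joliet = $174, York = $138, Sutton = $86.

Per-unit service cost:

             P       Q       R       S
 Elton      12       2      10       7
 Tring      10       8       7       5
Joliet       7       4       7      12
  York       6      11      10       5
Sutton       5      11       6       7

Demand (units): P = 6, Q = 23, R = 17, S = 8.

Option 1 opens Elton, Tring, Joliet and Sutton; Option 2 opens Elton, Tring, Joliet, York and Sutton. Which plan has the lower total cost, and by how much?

Option 1: {Elton, Tring, Joliet, Sutton}: P→Sutton 5·6=30, Q→Elton 2·23=46, R→Sutton 6·17=102, S→Tring 5·8=40. Service 218; fixed 454; total 672.
Option 2: {Elton, Tring, Joliet, York, Sutton}: P→Sutton 5·6=30, Q→Elton 2·23=46, R→Sutton 6·17=102, S→Tring 5·8=40. Service 218; fixed 592; total 810.
Difference: |672 − 810| = 138.

Option 1 is cheaper by 138.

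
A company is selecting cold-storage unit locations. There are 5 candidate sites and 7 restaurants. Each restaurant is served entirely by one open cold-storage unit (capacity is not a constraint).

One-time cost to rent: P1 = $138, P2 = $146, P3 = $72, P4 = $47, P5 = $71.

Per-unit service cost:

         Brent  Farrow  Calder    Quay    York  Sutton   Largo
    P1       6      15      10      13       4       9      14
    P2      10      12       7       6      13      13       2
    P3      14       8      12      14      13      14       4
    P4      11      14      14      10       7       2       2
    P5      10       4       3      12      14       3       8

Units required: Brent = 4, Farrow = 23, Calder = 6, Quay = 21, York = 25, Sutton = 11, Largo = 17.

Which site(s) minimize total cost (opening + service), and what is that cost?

For any fixed open set, each restaurant goes to its cheapest open site; total = fixed + service.
{P4, P5}: Brent→P5 10·4=40, Farrow→P5 4·23=92, Calder→P5 3·6=18, Quay→P4 10·21=210, York→P4 7·25=175, Sutton→P4 2·11=22, Largo→P4 2·17=34. Service 591; fixed 118; total 709.
{P1, P4, P5}: Brent→P1 6·4=24, Farrow→P5 4·23=92, Calder→P5 3·6=18, Quay→P4 10·21=210, York→P1 4·25=100, Sutton→P4 2·11=22, Largo→P4 2·17=34. Service 500; fixed 256; total 756.
{P2, P4, P5}: service 507 + fixed 264 = 771
{P1, P2, P3, P4, P5}: Brent→P1 6·4=24, Farrow→P5 4·23=92, Calder→P5 3·6=18, Quay→P2 6·21=126, York→P1 4·25=100, Sutton→P4 2·11=22, Largo→P2 2·17=34. Service 416; fixed 474; total 890.
No other subset beats 709.

Open P4 and P5; minimum total cost 709.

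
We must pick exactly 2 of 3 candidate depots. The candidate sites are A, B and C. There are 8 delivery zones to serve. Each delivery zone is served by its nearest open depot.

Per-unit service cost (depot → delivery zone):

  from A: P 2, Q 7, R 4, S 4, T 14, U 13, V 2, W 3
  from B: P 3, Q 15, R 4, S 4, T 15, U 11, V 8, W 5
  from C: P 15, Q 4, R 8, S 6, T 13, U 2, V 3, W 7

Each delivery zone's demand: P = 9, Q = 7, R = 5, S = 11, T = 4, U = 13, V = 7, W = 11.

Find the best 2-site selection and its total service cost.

With exactly 2 open, each delivery zone uses its cheapest among the chosen.
{A, C}: P→A 2·9=18, Q→C 4·7=28, R→A 4·5=20, S→A 4·11=44, T→C 13·4=52, U→C 2·13=26, V→A 2·7=14, W→A 3·11=33. Service cost 235.
{B, C}: service cost 273
{A, B}: service cost 377
Among all 3 size-2 choices, {A, C} is lowest.

Choose A and C; total service cost 235.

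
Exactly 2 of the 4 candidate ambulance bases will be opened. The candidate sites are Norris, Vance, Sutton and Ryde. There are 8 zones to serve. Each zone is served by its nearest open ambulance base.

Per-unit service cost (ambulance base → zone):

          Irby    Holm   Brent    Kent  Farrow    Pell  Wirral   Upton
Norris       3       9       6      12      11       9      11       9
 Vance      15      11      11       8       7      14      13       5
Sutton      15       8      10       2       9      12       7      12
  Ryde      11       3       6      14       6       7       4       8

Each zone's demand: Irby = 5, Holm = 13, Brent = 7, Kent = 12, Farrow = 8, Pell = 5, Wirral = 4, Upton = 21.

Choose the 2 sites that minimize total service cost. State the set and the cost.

With exactly 2 open, each zone uses its cheapest among the chosen.
{Sutton, Ryde}: Irby→Ryde 11·5=55, Holm→Ryde 3·13=39, Brent→Ryde 6·7=42, Kent→Sutton 2·12=24, Farrow→Ryde 6·8=48, Pell→Ryde 7·5=35, Wirral→Ryde 4·4=16, Upton→Ryde 8·21=168. Service cost 427.
{Vance, Ryde}: service cost 436
{Norris, Ryde}: service cost 507
Among all 6 size-2 choices, {Sutton, Ryde} is lowest.

Choose Sutton and Ryde; total service cost 427.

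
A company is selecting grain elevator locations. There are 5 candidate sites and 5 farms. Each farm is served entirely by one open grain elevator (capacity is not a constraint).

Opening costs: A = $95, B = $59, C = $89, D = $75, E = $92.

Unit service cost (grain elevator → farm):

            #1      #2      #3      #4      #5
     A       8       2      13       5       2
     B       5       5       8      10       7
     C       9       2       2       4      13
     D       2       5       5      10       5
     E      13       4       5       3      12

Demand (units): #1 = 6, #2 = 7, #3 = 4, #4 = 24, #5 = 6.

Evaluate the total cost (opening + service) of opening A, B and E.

Total cost: 394

Each farm is assigned to its cheapest site among the open ones.
{A, B, E}: #1→B 5·6=30, #2→A 2·7=14, #3→E 5·4=20, #4→E 3·24=72, #5→A 2·6=12. Service 148; fixed 246; total 394.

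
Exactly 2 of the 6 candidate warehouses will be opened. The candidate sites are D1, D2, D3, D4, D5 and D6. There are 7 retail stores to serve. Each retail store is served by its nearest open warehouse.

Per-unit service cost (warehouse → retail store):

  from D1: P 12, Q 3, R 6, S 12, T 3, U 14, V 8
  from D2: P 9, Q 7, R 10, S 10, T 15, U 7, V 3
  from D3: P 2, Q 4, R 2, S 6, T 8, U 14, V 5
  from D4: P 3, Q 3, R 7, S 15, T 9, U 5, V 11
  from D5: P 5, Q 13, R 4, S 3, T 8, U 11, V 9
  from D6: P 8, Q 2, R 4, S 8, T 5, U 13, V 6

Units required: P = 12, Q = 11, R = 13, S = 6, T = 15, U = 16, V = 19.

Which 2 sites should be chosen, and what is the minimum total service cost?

Choose D3 and D4; total service cost 414.

With exactly 2 open, each retail store uses its cheapest among the chosen.
{D3, D4}: P→D3 2·12=24, Q→D4 3·11=33, R→D3 2·13=26, S→D3 6·6=36, T→D3 8·15=120, U→D4 5·16=80, V→D3 5·19=95. Service cost 414.
{D2, D3}: service cost 419
{D4, D6}: service cost 427
Among all 15 size-2 choices, {D3, D4} is lowest.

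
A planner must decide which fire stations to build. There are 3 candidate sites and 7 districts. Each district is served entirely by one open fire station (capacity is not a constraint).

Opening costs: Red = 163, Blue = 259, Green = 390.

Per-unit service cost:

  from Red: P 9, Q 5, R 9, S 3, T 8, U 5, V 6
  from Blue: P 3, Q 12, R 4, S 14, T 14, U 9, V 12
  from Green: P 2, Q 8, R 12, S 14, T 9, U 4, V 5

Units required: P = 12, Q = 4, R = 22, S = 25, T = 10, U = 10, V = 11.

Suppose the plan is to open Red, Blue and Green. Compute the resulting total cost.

Each district is assigned to its cheapest site among the open ones.
{Red, Blue, Green}: P→Green 2·12=24, Q→Red 5·4=20, R→Blue 4·22=88, S→Red 3·25=75, T→Red 8·10=80, U→Green 4·10=40, V→Green 5·11=55. Service 382; fixed 812; total 1194.

Total cost: 1194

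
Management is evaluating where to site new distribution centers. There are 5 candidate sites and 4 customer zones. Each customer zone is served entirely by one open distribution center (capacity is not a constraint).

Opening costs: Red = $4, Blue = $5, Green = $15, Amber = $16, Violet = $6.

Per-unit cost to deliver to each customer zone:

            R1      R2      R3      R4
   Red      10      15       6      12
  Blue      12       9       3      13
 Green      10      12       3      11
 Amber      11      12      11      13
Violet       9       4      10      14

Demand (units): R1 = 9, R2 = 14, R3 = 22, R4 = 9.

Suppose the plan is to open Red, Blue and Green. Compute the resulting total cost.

Total cost: 405

Each customer zone is assigned to its cheapest site among the open ones.
{Red, Blue, Green}: R1→Red 10·9=90, R2→Blue 9·14=126, R3→Blue 3·22=66, R4→Green 11·9=99. Service 381; fixed 24; total 405.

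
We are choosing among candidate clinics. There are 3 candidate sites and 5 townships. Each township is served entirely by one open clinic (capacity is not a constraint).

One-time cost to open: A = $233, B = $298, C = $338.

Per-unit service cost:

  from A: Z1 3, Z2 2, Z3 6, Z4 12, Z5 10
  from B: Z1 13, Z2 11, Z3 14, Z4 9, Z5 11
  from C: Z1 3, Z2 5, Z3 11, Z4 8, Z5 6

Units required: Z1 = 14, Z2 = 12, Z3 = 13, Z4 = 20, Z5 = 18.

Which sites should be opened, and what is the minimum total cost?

Open A only; minimum total cost 797.

For any fixed open set, each township goes to its cheapest open site; total = fixed + service.
{A}: Z1→A 3·14=42, Z2→A 2·12=24, Z3→A 6·13=78, Z4→A 12·20=240, Z5→A 10·18=180. Service 564; fixed 233; total 797.
{C}: service 513 + fixed 338 = 851
{A, C}: service 412 + fixed 571 = 983
{A, B, C}: service 412 + fixed 869 = 1281
No other subset beats 797.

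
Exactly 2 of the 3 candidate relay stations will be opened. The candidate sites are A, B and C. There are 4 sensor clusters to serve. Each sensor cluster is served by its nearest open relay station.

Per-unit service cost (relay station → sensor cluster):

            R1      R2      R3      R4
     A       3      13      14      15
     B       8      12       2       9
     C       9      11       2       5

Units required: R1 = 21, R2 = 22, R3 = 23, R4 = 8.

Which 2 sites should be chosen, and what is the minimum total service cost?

With exactly 2 open, each sensor cluster uses its cheapest among the chosen.
{A, C}: R1→A 3·21=63, R2→C 11·22=242, R3→C 2·23=46, R4→C 5·8=40. Service cost 391.
{A, B}: service cost 445
{B, C}: service cost 496
Among all 3 size-2 choices, {A, C} is lowest.

Choose A and C; total service cost 391.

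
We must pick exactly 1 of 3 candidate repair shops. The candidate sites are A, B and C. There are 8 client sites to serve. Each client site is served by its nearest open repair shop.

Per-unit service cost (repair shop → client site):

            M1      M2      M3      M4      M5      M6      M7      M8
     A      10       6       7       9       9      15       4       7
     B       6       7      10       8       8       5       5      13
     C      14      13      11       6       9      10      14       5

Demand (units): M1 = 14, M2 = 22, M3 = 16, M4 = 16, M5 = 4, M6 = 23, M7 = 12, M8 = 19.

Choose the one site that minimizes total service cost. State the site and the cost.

Choose B only; total service cost 980.

With exactly 1 open, each client site uses its cheapest among the chosen.
{B}: M1→B 6·14=84, M2→B 7·22=154, M3→B 10·16=160, M4→B 8·16=128, M5→B 8·4=32, M6→B 5·23=115, M7→B 5·12=60, M8→B 13·19=247. Service cost 980.
{A}: service cost 1090
{C}: service cost 1283
Among all 3 size-1 choices, {B} is lowest.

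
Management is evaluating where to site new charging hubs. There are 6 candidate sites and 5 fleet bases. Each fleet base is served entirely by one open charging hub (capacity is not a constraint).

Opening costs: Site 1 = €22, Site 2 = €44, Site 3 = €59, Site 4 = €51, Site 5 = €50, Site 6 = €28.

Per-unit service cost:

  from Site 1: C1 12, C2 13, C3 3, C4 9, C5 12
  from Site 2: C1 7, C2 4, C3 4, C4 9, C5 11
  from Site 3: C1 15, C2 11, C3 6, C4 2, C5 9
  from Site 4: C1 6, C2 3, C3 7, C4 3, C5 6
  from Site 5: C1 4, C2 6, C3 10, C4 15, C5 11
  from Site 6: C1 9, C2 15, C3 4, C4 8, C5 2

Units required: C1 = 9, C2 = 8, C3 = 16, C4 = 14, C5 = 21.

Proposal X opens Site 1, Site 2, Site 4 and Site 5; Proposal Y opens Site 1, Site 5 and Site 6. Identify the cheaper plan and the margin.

Proposal Y is cheaper by 57.

Proposal X: {Site 1, Site 2, Site 4, Site 5}: C1→Site 5 4·9=36, C2→Site 4 3·8=24, C3→Site 1 3·16=48, C4→Site 4 3·14=42, C5→Site 4 6·21=126. Service 276; fixed 167; total 443.
Proposal Y: {Site 1, Site 5, Site 6}: C1→Site 5 4·9=36, C2→Site 5 6·8=48, C3→Site 1 3·16=48, C4→Site 6 8·14=112, C5→Site 6 2·21=42. Service 286; fixed 100; total 386.
Difference: |443 − 386| = 57.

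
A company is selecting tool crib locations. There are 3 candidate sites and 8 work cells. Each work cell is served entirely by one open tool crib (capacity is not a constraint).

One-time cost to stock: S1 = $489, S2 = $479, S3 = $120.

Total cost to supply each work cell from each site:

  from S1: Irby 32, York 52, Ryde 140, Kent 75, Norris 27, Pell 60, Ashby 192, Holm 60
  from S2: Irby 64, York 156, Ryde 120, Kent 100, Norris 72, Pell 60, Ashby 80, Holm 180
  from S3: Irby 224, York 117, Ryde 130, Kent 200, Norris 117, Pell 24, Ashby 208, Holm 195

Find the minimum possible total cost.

For any fixed open set, each work cell goes to its cheapest open site; total = fixed + service.
{S1}: Irby→S1 32, York→S1 52, Ryde→S1 140, Kent→S1 75, Norris→S1 27, Pell→S1 60, Ashby→S1 192, Holm→S1 60. Service 638; fixed 489; total 1127.
{S1, S3}: service 592 + fixed 609 = 1201
{S2}: service 832 + fixed 479 = 1311
{S1, S2, S3}: Irby→S1 32, York→S1 52, Ryde→S2 120, Kent→S1 75, Norris→S1 27, Pell→S3 24, Ashby→S2 80, Holm→S1 60. Service 470; fixed 1088; total 1558.
(All 7 nonempty subsets were checked; S1 only is lowest.)

Minimum total cost: 1127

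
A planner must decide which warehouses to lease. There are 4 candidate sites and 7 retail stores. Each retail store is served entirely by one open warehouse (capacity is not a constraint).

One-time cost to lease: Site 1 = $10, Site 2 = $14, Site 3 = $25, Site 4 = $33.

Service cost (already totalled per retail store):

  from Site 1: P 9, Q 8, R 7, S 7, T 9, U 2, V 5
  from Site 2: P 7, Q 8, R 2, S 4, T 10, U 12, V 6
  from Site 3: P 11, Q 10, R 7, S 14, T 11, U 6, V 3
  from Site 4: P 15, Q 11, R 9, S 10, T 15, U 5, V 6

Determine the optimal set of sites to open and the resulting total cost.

For any fixed open set, each retail store goes to its cheapest open site; total = fixed + service.
{Site 1}: P→Site 1 9, Q→Site 1 8, R→Site 1 7, S→Site 1 7, T→Site 1 9, U→Site 1 2, V→Site 1 5. Service 47; fixed 10; total 57.
{Site 1, Site 2}: P→Site 2 7, Q→Site 1 8, R→Site 2 2, S→Site 2 4, T→Site 1 9, U→Site 1 2, V→Site 1 5. Service 37; fixed 24; total 61.
{Site 2}: P→Site 2 7, Q→Site 2 8, R→Site 2 2, S→Site 2 4, T→Site 2 10, U→Site 2 12, V→Site 2 6. Service 49; fixed 14; total 63.
{Site 1, Site 2, Site 3, Site 4}: P→Site 2 7, Q→Site 1 8, R→Site 2 2, S→Site 2 4, T→Site 1 9, U→Site 1 2, V→Site 3 3. Service 35; fixed 82; total 117.
(All 15 nonempty subsets were checked; Site 1 only is lowest.)

Open Site 1 only; minimum total cost 57.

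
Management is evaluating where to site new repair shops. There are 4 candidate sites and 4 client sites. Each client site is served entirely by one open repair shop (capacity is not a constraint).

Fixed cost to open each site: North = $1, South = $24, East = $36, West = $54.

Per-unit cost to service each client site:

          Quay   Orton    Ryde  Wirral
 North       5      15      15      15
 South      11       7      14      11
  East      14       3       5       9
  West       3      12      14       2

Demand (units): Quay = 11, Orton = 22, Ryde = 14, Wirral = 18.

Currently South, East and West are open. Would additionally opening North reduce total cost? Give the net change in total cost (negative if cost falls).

No — net change +1 (cost rises by 1).

Current service cost with {South, East, West}: 205.
Adding North: each client site re-picks its cheapest; new service cost 205, saving 0.
Extra fixed cost: 1. Net change = 1 − 0 = 1.
(Totals: 319 → 320.)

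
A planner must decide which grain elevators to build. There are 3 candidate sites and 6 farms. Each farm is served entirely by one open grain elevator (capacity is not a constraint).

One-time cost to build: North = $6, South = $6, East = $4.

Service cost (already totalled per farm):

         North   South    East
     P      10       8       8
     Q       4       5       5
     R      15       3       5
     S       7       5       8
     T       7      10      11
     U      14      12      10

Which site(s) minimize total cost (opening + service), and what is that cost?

For any fixed open set, each farm goes to its cheapest open site; total = fixed + service.
{South}: P→South 8, Q→South 5, R→South 3, S→South 5, T→South 10, U→South 12. Service 43; fixed 6; total 49.
{North, South}: service 39 + fixed 12 = 51
{North, East}: P→East 8, Q→North 4, R→East 5, S→North 7, T→North 7, U→East 10. Service 41; fixed 10; total 51.
{North, South, East}: P→South 8, Q→North 4, R→South 3, S→South 5, T→North 7, U→East 10. Service 37; fixed 16; total 53.
No other subset beats 49.

Open South only; minimum total cost 49.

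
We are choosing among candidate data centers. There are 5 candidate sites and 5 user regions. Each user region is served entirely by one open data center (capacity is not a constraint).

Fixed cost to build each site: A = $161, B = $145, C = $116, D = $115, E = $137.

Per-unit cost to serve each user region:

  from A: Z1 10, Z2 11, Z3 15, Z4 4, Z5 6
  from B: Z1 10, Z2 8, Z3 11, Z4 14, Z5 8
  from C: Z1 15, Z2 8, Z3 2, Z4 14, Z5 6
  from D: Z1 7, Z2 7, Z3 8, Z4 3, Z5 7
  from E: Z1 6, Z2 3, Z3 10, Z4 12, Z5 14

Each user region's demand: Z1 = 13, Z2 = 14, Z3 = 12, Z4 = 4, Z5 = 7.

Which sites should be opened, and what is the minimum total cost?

Open D only; minimum total cost 461.

For any fixed open set, each user region goes to its cheapest open site; total = fixed + service.
{D}: Z1→D 7·13=91, Z2→D 7·14=98, Z3→D 8·12=96, Z4→D 3·4=12, Z5→D 7·7=49. Service 346; fixed 115; total 461.
{C, E}: Z1→E 6·13=78, Z2→E 3·14=42, Z3→C 2·12=24, Z4→E 12·4=48, Z5→C 6·7=42. Service 234; fixed 253; total 487.
{C, D}: service 267 + fixed 231 = 498
{A, B, C, D, E}: service 198 + fixed 674 = 872
No other subset beats 461.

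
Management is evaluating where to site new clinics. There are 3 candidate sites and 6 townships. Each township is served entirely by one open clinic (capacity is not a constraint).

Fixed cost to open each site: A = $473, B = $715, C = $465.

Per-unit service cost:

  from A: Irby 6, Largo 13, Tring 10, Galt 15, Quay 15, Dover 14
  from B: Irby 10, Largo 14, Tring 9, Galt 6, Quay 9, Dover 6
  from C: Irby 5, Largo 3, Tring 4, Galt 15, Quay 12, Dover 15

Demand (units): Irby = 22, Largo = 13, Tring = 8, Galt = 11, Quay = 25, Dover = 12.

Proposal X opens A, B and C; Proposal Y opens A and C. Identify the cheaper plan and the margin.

Proposal Y is cheaper by 445.

Proposal X: {A, B, C}: Irby→C 5·22=110, Largo→C 3·13=39, Tring→C 4·8=32, Galt→B 6·11=66, Quay→B 9·25=225, Dover→B 6·12=72. Service 544; fixed 1653; total 2197.
Proposal Y: {A, C}: Irby→C 5·22=110, Largo→C 3·13=39, Tring→C 4·8=32, Galt→A 15·11=165, Quay→C 12·25=300, Dover→A 14·12=168. Service 814; fixed 938; total 1752.
Difference: |2197 − 1752| = 445.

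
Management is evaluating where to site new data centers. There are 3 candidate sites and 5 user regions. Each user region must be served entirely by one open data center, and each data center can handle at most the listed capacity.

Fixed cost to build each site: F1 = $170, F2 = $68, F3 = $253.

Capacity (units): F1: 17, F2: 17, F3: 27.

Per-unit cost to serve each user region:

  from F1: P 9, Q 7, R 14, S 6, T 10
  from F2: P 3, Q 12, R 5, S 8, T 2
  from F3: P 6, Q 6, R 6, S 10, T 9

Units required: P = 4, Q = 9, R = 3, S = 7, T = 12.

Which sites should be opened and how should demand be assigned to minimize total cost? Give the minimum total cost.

Minimum total cost: 499

Open {F2, F3}: P→F2 3·4=12, Q→F3 6·9=54, R→F3 6·3=18, S→F3 10·7=70, T→F2 2·12=24.
Loads: F2 carries 16/17, F3 carries 19/27. Service 178; fixed 321; total 499.
Next best feasible plan costs 508.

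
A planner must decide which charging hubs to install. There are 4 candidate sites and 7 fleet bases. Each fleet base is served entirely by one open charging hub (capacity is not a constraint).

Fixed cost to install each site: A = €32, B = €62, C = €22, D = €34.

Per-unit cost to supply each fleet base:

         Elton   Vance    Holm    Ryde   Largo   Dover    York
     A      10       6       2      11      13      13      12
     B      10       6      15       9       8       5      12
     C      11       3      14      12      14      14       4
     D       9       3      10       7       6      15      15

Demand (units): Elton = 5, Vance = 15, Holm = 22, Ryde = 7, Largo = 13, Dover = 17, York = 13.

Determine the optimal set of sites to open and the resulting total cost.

Open A, B, C and D; minimum total cost 548.

For any fixed open set, each fleet base goes to its cheapest open site; total = fixed + service.
{A, B, C, D}: Elton→D 9·5=45, Vance→C 3·15=45, Holm→A 2·22=44, Ryde→D 7·7=49, Largo→D 6·13=78, Dover→B 5·17=85, York→C 4·13=52. Service 398; fixed 150; total 548.
{A, B, C}: service 443 + fixed 116 = 559
{A, C, D}: service 534 + fixed 88 = 622
{C}: Elton→C 11·5=55, Vance→C 3·15=45, Holm→C 14·22=308, Ryde→C 12·7=84, Largo→C 14·13=182, Dover→C 14·17=238, York→C 4·13=52. Service 964; fixed 22; total 986.
No other subset beats 548.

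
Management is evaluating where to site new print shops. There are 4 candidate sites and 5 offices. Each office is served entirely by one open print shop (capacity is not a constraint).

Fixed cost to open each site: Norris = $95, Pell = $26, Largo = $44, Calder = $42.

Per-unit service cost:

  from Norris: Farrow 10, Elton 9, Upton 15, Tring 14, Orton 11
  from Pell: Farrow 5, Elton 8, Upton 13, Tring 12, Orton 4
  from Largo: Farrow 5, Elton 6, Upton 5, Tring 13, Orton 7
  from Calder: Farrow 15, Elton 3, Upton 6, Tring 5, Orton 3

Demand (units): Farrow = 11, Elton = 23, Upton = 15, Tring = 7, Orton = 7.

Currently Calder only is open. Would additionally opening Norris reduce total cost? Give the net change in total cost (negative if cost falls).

No — net change +40 (cost rises by 40).

Current service cost with {Calder}: 380.
Adding Norris: each office re-picks its cheapest; new service cost 325, saving 55.
Extra fixed cost: 95. Net change = 95 − 55 = 40.
(Totals: 422 → 462.)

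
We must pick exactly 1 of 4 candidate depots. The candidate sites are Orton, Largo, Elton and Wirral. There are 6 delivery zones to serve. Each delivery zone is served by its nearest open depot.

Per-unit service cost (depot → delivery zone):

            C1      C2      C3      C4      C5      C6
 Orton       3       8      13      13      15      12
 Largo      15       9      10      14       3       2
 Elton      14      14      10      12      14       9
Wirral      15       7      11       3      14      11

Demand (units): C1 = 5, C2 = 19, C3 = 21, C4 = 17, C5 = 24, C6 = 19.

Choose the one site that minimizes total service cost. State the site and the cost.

Choose Largo only; total service cost 804.

With exactly 1 open, each delivery zone uses its cheapest among the chosen.
{Largo}: C1→Largo 15·5=75, C2→Largo 9·19=171, C3→Largo 10·21=210, C4→Largo 14·17=238, C5→Largo 3·24=72, C6→Largo 2·19=38. Service cost 804.
{Wirral}: service cost 1035
{Orton}: service cost 1249
Among all 4 size-1 choices, {Largo} is lowest.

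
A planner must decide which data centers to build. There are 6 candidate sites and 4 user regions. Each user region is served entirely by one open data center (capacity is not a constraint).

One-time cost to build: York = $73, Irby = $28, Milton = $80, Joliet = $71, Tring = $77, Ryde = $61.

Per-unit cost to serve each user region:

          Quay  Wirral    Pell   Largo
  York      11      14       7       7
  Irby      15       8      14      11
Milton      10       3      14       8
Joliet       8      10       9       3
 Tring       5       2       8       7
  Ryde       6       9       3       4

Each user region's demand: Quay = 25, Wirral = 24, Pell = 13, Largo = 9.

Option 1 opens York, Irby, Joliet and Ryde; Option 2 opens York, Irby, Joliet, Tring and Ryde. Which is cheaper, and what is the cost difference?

Option 2 is cheaper by 92.

Option 1: {York, Irby, Joliet, Ryde}: Quay→Ryde 6·25=150, Wirral→Irby 8·24=192, Pell→Ryde 3·13=39, Largo→Joliet 3·9=27. Service 408; fixed 233; total 641.
Option 2: {York, Irby, Joliet, Tring, Ryde}: Quay→Tring 5·25=125, Wirral→Tring 2·24=48, Pell→Ryde 3·13=39, Largo→Joliet 3·9=27. Service 239; fixed 310; total 549.
Difference: |641 − 549| = 92.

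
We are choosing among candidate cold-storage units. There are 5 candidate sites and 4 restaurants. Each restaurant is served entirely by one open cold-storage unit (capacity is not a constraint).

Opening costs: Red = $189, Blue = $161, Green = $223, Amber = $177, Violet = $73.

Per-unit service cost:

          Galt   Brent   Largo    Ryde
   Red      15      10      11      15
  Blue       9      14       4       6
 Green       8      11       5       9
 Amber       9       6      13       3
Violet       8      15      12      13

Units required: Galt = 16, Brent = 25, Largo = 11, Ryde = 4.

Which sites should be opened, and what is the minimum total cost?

Open Amber only; minimum total cost 626.

For any fixed open set, each restaurant goes to its cheapest open site; total = fixed + service.
{Amber}: Galt→Amber 9·16=144, Brent→Amber 6·25=150, Largo→Amber 13·11=143, Ryde→Amber 3·4=12. Service 449; fixed 177; total 626.
{Amber, Violet}: Galt→Violet 8·16=128, Brent→Amber 6·25=150, Largo→Violet 12·11=132, Ryde→Amber 3·4=12. Service 422; fixed 250; total 672.
{Blue, Amber}: service 350 + fixed 338 = 688
{Red, Blue, Green, Amber, Violet}: Galt→Green 8·16=128, Brent→Amber 6·25=150, Largo→Blue 4·11=44, Ryde→Amber 3·4=12. Service 334; fixed 823; total 1157.
No other subset beats 626.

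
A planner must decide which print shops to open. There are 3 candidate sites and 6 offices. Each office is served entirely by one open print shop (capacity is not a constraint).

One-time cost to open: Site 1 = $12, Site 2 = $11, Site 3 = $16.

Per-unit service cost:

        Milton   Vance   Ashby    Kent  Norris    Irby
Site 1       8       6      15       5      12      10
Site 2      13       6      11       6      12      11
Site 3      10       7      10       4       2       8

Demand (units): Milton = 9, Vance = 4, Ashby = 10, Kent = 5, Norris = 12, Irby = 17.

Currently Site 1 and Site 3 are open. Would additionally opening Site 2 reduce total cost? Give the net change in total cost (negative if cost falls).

Current service cost with {Site 1, Site 3}: 376.
Adding Site 2: each office re-picks its cheapest; new service cost 376, saving 0.
Extra fixed cost: 11. Net change = 11 − 0 = 11.
(Totals: 404 → 415.)

No — net change +11 (cost rises by 11).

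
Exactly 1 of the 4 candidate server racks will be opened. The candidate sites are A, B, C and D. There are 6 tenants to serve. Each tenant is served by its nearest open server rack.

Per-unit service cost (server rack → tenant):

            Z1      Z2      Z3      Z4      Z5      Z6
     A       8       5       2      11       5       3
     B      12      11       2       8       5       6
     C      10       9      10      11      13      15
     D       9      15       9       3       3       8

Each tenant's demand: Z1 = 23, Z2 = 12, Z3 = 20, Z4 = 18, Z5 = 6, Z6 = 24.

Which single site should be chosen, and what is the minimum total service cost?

With exactly 1 open, each tenant uses its cheapest among the chosen.
{A}: Z1→A 8·23=184, Z2→A 5·12=60, Z3→A 2·20=40, Z4→A 11·18=198, Z5→A 5·6=30, Z6→A 3·24=72. Service cost 584.
{B}: service cost 766
{D}: service cost 831
Among all 4 size-1 choices, {A} is lowest.

Choose A only; total service cost 584.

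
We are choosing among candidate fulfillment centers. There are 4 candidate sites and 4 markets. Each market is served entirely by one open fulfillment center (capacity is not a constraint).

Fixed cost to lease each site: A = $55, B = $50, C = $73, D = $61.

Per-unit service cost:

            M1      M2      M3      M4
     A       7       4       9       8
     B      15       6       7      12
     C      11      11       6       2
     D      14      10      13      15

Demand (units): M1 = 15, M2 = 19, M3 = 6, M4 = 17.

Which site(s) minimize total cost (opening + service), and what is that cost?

Open A and C; minimum total cost 379.

For any fixed open set, each market goes to its cheapest open site; total = fixed + service.
{A, C}: M1→A 7·15=105, M2→A 4·19=76, M3→C 6·6=36, M4→C 2·17=34. Service 251; fixed 128; total 379.
{A}: M1→A 7·15=105, M2→A 4·19=76, M3→A 9·6=54, M4→A 8·17=136. Service 371; fixed 55; total 426.
{A, B, C}: service 251 + fixed 178 = 429
{A, B, C, D}: service 251 + fixed 239 = 490
No other subset beats 379.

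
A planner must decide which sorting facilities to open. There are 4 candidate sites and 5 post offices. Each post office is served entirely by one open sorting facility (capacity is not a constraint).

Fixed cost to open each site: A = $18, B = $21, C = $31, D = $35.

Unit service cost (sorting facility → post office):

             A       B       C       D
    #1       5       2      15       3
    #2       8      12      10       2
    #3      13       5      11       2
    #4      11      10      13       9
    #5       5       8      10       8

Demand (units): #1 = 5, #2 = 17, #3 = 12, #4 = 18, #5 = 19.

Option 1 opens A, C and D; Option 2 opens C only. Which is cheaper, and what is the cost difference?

Option 1 is cheaper by 418.

Option 1: {A, C, D}: #1→D 3·5=15, #2→D 2·17=34, #3→D 2·12=24, #4→D 9·18=162, #5→A 5·19=95. Service 330; fixed 84; total 414.
Option 2: {C}: #1→C 15·5=75, #2→C 10·17=170, #3→C 11·12=132, #4→C 13·18=234, #5→C 10·19=190. Service 801; fixed 31; total 832.
Difference: |414 − 832| = 418.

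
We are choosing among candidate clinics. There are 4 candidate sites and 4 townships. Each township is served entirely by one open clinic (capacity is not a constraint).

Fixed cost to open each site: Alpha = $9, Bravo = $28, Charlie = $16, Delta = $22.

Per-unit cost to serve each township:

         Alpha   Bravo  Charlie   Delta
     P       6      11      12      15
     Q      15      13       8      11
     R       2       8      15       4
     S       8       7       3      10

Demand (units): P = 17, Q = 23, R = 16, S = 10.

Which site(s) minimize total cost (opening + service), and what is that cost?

For any fixed open set, each township goes to its cheapest open site; total = fixed + service.
{Alpha, Charlie}: P→Alpha 6·17=102, Q→Charlie 8·23=184, R→Alpha 2·16=32, S→Charlie 3·10=30. Service 348; fixed 25; total 373.
{Alpha, Charlie, Delta}: service 348 + fixed 47 = 395
{Alpha, Bravo, Charlie}: P→Alpha 6·17=102, Q→Charlie 8·23=184, R→Alpha 2·16=32, S→Charlie 3·10=30. Service 348; fixed 53; total 401.
{Alpha, Bravo, Charlie, Delta}: P→Alpha 6·17=102, Q→Charlie 8·23=184, R→Alpha 2·16=32, S→Charlie 3·10=30. Service 348; fixed 75; total 423.
(All 15 nonempty subsets were checked; Alpha and Charlie is lowest.)

Open Alpha and Charlie; minimum total cost 373.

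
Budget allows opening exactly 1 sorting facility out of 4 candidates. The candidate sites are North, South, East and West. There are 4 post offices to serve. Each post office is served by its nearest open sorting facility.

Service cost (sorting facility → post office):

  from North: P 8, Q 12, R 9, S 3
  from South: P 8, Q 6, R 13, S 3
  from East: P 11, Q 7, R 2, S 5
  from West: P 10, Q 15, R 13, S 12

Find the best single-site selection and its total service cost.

Choose East only; total service cost 25.

With exactly 1 open, each post office uses its cheapest among the chosen.
{East}: P→East 11, Q→East 7, R→East 2, S→East 5. Service cost 25.
{South}: service cost 30
{North}: service cost 32
Among all 4 size-1 choices, {East} is lowest.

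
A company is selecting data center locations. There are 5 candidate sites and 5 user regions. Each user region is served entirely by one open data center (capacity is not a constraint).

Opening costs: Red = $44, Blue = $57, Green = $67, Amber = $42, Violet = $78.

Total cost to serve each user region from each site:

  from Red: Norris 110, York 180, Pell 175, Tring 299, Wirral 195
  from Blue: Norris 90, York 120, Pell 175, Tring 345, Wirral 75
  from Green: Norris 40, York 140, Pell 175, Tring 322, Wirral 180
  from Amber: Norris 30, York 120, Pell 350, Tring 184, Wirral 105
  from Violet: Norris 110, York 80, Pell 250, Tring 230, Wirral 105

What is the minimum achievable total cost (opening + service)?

Minimum total cost: 683

For any fixed open set, each user region goes to its cheapest open site; total = fixed + service.
{Blue, Amber}: Norris→Amber 30, York→Blue 120, Pell→Blue 175, Tring→Amber 184, Wirral→Blue 75. Service 584; fixed 99; total 683.
{Red, Amber}: service 614 + fixed 86 = 700
{Blue, Amber, Violet}: service 544 + fixed 177 = 721
{Red, Blue, Green, Amber, Violet}: service 544 + fixed 288 = 832
No other subset beats 683.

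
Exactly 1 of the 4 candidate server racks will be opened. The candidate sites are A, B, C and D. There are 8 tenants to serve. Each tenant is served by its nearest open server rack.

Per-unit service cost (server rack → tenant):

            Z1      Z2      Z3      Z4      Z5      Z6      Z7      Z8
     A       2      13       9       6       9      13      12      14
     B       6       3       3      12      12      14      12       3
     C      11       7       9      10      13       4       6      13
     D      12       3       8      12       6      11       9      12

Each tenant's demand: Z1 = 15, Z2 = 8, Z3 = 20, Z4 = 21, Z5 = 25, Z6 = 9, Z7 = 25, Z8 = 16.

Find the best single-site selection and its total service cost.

With exactly 1 open, each tenant uses its cheapest among the chosen.
{B}: Z1→B 6·15=90, Z2→B 3·8=24, Z3→B 3·20=60, Z4→B 12·21=252, Z5→B 12·25=300, Z6→B 14·9=126, Z7→B 12·25=300, Z8→B 3·16=48. Service cost 1200.
{D}: service cost 1282
{A}: service cost 1306
Among all 4 size-1 choices, {B} is lowest.

Choose B only; total service cost 1200.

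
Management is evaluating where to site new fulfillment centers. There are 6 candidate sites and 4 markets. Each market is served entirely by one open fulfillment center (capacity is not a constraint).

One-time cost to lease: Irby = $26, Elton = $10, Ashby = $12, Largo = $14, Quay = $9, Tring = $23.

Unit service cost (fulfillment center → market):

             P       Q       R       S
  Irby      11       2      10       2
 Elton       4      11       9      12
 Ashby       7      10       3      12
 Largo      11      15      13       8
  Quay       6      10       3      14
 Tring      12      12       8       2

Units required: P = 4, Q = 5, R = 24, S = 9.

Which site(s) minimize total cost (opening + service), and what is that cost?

Open Irby and Quay; minimum total cost 159.

For any fixed open set, each market goes to its cheapest open site; total = fixed + service.
{Irby, Quay}: P→Quay 6·4=24, Q→Irby 2·5=10, R→Quay 3·24=72, S→Irby 2·9=18. Service 124; fixed 35; total 159.
{Irby, Elton, Quay}: service 116 + fixed 45 = 161
{Irby, Elton, Ashby}: service 116 + fixed 48 = 164
{Irby, Elton, Ashby, Largo, Quay, Tring}: service 116 + fixed 94 = 210
No other subset beats 159.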